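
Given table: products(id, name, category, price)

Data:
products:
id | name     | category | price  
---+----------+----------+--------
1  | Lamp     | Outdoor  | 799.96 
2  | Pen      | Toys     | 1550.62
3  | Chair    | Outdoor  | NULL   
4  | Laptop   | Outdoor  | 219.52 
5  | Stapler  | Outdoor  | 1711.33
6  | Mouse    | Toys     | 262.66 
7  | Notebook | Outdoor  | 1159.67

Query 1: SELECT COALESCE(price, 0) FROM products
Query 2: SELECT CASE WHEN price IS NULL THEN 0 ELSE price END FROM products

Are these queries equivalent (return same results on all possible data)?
Yes, equivalent

Both queries return: [(0,), (219.52,), (262.66,), (799.96,), (1159.67,), (1550.62,), (1711.33,)]

Reason: COALESCE vs CASE for NULL handling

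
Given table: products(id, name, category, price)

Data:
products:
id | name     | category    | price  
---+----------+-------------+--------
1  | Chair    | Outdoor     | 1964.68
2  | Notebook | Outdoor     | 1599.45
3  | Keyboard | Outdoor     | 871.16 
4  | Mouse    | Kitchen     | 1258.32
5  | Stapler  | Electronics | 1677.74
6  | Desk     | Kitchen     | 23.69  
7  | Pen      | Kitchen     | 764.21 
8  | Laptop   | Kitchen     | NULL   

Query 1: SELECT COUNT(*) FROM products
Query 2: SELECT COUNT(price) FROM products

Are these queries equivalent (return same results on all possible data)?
No, not equivalent

Query 1 returns: [(8,)]
Query 2 returns: [(7,)]

Reason: COUNT(*) includes NULLs, COUNT(column) excludes them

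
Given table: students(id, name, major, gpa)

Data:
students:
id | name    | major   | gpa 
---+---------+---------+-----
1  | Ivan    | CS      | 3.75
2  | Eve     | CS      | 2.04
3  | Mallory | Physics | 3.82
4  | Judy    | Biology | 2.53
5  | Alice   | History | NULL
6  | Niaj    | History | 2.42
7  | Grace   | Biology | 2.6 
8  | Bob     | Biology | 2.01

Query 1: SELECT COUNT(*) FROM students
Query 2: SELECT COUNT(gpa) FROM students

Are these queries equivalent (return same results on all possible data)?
No, not equivalent

Query 1 returns: [(8,)]
Query 2 returns: [(7,)]

Reason: COUNT(*) includes NULLs, COUNT(column) excludes them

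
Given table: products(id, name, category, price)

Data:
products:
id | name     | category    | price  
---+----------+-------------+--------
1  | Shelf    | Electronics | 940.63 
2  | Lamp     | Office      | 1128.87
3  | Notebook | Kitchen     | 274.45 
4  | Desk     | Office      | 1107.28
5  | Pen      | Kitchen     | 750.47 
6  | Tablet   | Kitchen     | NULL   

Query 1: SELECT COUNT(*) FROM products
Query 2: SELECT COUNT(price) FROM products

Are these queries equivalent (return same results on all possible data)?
No, not equivalent

Query 1 returns: [(6,)]
Query 2 returns: [(5,)]

Reason: COUNT(*) includes NULLs, COUNT(column) excludes them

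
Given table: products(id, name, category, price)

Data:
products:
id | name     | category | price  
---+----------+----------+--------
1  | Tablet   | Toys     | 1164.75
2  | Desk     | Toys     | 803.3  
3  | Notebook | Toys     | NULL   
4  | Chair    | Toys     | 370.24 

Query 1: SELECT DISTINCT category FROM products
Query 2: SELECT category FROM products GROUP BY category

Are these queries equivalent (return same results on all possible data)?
Yes, equivalent

Both queries return: [('Toys',)]

Reason: Both get unique categorys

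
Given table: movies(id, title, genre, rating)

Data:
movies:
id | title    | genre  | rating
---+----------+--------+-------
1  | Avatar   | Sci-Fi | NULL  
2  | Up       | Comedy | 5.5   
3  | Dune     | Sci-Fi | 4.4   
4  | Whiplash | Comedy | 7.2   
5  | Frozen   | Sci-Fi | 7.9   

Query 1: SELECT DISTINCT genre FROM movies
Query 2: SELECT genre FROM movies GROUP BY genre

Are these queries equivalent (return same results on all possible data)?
Yes, equivalent

Both queries return: [('Comedy',), ('Sci-Fi',)]

Reason: Both get unique genres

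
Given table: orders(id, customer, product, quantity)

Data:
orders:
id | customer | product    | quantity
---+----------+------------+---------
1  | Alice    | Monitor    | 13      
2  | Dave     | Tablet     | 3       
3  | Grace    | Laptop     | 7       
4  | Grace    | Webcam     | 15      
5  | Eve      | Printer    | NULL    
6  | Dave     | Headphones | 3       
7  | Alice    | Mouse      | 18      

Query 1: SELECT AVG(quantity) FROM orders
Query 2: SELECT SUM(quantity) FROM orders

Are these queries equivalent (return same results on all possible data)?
No, not equivalent

Query 1 returns: [(9.833333333333334,)]
Query 2 returns: [(59,)]

Reason: AVG vs SUM give different aggregate values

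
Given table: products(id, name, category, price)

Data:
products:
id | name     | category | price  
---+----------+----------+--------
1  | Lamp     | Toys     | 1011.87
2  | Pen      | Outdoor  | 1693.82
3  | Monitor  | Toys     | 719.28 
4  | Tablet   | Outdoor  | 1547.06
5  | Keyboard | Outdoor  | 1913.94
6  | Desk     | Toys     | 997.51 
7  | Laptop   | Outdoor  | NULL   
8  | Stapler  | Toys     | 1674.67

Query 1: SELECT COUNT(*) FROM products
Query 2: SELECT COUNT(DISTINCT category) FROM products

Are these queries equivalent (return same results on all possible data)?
No, not equivalent

Query 1 returns: [(8,)]
Query 2 returns: [(2,)]

Reason: COUNT(*) counts rows, COUNT(DISTINCT category) counts unique categorys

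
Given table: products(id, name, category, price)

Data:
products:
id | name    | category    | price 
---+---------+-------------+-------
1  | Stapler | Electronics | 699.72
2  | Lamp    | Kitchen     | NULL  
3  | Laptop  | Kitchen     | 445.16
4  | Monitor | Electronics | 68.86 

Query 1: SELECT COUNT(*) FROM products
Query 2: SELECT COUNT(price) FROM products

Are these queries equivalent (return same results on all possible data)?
No, not equivalent

Query 1 returns: [(4,)]
Query 2 returns: [(3,)]

Reason: COUNT(*) includes NULLs, COUNT(column) excludes them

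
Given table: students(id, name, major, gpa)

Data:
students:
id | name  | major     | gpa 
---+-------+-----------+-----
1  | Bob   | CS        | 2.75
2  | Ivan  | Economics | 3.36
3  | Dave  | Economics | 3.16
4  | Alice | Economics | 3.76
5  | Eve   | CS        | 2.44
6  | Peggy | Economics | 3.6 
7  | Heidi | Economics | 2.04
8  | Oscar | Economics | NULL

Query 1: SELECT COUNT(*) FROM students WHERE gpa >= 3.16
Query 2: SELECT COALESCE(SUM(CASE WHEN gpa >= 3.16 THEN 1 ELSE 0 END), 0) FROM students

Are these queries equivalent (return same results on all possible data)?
Yes, equivalent

Both queries return: [(4,)]

Reason: COUNT with WHERE vs conditional SUM (COALESCE handles empty-table NULL)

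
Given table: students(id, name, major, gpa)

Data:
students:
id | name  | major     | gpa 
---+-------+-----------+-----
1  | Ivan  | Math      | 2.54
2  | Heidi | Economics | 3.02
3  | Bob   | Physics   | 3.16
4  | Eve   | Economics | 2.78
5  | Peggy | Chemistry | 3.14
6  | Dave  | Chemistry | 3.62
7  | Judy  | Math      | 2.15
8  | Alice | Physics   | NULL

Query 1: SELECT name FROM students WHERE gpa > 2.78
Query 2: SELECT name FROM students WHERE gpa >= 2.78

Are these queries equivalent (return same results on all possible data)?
No, not equivalent

Query 1 returns: [('Heidi',), ('Bob',), ('Peggy',), ('Dave',)]
Query 2 returns: [('Heidi',), ('Bob',), ('Eve',), ('Peggy',), ('Dave',)]

Reason: > vs >= gives different results when gpa = 2.78 exists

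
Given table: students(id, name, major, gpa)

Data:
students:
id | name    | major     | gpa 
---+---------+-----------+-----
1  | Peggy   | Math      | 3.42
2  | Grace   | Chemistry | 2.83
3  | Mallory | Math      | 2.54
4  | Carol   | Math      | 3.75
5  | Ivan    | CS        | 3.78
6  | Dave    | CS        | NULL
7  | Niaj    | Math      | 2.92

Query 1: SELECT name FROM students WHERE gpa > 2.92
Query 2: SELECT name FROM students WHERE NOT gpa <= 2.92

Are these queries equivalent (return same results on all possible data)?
Yes, equivalent

Both queries return: [('Carol',), ('Ivan',), ('Peggy',)]

Reason: Both filter gpa > 2.92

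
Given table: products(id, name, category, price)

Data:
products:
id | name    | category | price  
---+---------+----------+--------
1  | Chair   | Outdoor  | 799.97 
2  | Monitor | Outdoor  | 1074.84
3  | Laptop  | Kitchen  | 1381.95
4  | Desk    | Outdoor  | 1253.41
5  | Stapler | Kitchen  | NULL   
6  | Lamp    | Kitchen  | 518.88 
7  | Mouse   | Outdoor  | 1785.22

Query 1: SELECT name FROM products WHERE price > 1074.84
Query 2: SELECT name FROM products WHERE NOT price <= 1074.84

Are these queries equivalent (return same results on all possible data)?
Yes, equivalent

Both queries return: [('Desk',), ('Laptop',), ('Mouse',)]

Reason: Both filter price > 1074.84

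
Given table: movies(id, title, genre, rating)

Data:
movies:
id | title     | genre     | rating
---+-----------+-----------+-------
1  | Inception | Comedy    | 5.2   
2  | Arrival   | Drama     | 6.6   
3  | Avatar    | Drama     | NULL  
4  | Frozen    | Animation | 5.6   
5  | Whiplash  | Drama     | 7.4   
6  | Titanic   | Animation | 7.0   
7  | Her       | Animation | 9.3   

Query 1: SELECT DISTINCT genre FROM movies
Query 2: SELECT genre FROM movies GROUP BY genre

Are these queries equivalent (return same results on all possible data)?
Yes, equivalent

Both queries return: [('Animation',), ('Comedy',), ('Drama',)]

Reason: Both get unique genres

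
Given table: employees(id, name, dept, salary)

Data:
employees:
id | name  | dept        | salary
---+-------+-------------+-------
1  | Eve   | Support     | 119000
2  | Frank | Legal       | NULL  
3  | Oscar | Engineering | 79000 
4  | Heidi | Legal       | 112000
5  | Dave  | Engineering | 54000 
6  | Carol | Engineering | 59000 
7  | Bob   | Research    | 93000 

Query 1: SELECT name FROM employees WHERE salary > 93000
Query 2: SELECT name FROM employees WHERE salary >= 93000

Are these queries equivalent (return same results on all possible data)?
No, not equivalent

Query 1 returns: [('Eve',), ('Heidi',)]
Query 2 returns: [('Eve',), ('Heidi',), ('Bob',)]

Reason: > vs >= gives different results when salary = 93000 exists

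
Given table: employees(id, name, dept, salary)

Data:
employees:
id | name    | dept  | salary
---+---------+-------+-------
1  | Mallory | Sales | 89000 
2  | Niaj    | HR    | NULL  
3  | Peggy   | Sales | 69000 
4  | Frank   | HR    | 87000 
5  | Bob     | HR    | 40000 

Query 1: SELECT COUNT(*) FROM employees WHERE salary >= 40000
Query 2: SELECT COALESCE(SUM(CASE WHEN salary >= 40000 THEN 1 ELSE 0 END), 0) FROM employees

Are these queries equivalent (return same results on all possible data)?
Yes, equivalent

Both queries return: [(4,)]

Reason: COUNT with WHERE vs conditional SUM (COALESCE handles empty-table NULL)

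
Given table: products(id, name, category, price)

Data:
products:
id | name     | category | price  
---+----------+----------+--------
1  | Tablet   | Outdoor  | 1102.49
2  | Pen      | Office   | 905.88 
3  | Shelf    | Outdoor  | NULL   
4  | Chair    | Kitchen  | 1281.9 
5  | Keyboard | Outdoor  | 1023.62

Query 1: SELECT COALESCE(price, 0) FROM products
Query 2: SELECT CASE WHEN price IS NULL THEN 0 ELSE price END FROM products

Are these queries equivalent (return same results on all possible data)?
Yes, equivalent

Both queries return: [(0,), (905.88,), (1023.62,), (1102.49,), (1281.9,)]

Reason: COALESCE vs CASE for NULL handling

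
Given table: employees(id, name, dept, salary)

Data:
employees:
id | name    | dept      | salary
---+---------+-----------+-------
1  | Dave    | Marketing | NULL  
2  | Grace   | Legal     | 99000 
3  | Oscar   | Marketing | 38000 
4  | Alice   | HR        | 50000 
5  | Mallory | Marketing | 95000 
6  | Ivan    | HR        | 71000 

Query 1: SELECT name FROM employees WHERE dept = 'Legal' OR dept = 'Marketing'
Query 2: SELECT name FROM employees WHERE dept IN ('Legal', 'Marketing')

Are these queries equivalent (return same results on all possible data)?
Yes, equivalent

Both queries return: [('Dave',), ('Grace',), ('Mallory',), ('Oscar',)]

Reason: OR vs IN are equivalent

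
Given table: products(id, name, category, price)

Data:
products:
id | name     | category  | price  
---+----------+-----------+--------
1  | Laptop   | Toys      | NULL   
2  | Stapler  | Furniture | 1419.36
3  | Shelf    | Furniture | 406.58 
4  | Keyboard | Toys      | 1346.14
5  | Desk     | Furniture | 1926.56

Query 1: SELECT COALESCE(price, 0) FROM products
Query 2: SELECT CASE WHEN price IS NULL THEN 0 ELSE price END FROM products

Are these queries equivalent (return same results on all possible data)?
Yes, equivalent

Both queries return: [(0,), (406.58,), (1346.14,), (1419.36,), (1926.56,)]

Reason: COALESCE vs CASE for NULL handling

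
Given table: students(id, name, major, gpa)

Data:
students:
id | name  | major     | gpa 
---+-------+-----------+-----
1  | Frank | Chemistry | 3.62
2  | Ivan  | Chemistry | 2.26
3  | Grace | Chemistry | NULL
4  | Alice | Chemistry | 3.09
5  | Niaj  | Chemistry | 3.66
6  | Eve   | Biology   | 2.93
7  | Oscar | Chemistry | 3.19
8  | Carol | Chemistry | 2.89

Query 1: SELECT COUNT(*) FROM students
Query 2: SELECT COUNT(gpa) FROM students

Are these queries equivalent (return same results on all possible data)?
No, not equivalent

Query 1 returns: [(8,)]
Query 2 returns: [(7,)]

Reason: COUNT(*) includes NULLs, COUNT(column) excludes them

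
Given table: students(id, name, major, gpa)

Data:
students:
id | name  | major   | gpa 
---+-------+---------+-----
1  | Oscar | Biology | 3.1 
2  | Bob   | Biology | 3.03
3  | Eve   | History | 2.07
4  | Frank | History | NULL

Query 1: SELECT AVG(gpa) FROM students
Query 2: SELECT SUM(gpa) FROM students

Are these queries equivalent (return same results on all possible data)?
No, not equivalent

Query 1 returns: [(2.733333333333333,)]
Query 2 returns: [(8.2,)]

Reason: AVG vs SUM give different aggregate values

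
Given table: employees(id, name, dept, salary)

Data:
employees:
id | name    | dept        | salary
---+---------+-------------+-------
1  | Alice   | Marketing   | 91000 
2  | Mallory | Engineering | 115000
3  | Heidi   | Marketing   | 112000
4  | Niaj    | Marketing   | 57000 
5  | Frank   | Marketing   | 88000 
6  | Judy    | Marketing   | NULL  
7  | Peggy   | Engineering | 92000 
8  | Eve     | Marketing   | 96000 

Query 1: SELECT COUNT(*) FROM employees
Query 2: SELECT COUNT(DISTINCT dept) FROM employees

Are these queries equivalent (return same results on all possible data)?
No, not equivalent

Query 1 returns: [(8,)]
Query 2 returns: [(2,)]

Reason: COUNT(*) counts rows, COUNT(DISTINCT dept) counts unique depts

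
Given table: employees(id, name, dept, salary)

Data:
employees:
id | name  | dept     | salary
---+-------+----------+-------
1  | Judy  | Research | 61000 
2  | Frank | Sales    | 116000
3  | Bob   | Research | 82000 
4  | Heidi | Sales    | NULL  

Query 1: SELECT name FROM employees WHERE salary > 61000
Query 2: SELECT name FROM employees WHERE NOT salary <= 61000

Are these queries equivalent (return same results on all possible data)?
Yes, equivalent

Both queries return: [('Bob',), ('Frank',)]

Reason: Both filter salary > 61000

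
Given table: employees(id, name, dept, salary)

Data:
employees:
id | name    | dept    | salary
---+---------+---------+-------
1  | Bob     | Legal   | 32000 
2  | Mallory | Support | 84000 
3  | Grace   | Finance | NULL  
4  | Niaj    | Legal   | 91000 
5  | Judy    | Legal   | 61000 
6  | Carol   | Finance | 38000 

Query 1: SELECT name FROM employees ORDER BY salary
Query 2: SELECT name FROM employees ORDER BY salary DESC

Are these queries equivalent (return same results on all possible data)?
No, not equivalent

Query 1 returns: [('Grace',), ('Bob',), ('Carol',), ('Judy',), ('Mallory',), ('Niaj',)]
Query 2 returns: [('Niaj',), ('Mallory',), ('Judy',), ('Carol',), ('Bob',), ('Grace',)]

Reason: ASC vs DESC gives opposite ordering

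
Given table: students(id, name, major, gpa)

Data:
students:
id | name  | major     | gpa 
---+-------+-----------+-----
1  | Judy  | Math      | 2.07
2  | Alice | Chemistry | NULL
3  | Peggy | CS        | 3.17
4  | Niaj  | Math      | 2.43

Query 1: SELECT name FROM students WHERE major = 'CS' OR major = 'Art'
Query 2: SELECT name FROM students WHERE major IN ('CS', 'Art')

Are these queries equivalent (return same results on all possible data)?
Yes, equivalent

Both queries return: [('Peggy',)]

Reason: OR vs IN are equivalent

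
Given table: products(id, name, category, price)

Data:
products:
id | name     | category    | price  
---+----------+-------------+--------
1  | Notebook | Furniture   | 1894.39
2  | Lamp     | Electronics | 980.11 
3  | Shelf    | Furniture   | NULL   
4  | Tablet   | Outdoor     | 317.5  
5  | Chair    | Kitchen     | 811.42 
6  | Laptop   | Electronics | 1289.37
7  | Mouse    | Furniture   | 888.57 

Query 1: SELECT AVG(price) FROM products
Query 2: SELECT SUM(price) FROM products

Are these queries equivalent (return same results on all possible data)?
No, not equivalent

Query 1 returns: [(1030.2266666666667,)]
Query 2 returns: [(6181.36,)]

Reason: AVG vs SUM give different aggregate values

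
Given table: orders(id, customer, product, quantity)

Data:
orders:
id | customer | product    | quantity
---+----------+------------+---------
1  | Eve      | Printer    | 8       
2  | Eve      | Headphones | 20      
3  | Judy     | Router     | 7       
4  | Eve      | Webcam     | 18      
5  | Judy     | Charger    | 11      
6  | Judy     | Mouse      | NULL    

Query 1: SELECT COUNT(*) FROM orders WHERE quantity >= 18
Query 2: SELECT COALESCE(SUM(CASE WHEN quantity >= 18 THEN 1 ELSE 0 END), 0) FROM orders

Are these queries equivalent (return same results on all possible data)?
Yes, equivalent

Both queries return: [(2,)]

Reason: COUNT with WHERE vs conditional SUM (COALESCE handles empty-table NULL)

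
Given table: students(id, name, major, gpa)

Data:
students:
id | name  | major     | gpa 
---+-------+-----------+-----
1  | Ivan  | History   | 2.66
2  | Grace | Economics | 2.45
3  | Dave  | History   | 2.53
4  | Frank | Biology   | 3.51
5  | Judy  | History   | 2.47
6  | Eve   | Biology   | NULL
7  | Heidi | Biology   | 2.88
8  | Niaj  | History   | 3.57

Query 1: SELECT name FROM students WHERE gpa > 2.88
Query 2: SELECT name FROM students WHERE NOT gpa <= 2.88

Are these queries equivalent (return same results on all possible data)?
Yes, equivalent

Both queries return: [('Frank',), ('Niaj',)]

Reason: Both filter gpa > 2.88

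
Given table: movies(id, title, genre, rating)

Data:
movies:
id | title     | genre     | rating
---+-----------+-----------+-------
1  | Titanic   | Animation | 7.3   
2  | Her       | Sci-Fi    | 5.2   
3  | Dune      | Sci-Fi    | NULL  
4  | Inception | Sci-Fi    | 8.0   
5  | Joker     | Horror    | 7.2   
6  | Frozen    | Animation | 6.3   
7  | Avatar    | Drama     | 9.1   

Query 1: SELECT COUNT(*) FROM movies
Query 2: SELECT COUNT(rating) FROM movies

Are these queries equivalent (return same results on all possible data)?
No, not equivalent

Query 1 returns: [(7,)]
Query 2 returns: [(6,)]

Reason: COUNT(*) includes NULLs, COUNT(column) excludes them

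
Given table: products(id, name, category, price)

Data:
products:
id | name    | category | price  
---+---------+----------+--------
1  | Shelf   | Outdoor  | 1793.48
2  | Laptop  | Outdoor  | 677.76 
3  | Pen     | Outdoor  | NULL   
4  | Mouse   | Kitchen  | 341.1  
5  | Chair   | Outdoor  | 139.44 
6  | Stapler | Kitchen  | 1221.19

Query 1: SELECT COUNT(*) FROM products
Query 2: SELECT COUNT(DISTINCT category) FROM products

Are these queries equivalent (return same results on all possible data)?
No, not equivalent

Query 1 returns: [(6,)]
Query 2 returns: [(2,)]

Reason: COUNT(*) counts rows, COUNT(DISTINCT category) counts unique categorys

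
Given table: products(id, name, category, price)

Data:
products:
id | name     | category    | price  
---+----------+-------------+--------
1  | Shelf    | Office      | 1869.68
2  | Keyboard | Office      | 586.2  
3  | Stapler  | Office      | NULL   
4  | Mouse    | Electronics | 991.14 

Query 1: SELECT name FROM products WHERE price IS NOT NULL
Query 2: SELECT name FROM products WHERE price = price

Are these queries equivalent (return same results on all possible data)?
Yes, equivalent

Both queries return: [('Keyboard',), ('Mouse',), ('Shelf',)]

Reason: IS NOT NULL vs self-equality (both exclude NULLs)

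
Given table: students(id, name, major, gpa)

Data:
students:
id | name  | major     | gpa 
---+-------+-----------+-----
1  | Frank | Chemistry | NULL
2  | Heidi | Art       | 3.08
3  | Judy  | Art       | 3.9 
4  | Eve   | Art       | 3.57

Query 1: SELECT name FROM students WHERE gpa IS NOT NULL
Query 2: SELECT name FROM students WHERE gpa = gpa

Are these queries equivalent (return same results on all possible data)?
Yes, equivalent

Both queries return: [('Eve',), ('Heidi',), ('Judy',)]

Reason: IS NOT NULL vs self-equality (both exclude NULLs)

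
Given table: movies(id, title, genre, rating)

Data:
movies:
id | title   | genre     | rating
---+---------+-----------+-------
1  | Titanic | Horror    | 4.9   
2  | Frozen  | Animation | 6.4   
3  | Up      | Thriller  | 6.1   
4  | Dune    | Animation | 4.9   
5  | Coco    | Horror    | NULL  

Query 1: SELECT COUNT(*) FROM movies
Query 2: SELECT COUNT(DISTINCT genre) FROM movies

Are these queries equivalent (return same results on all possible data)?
No, not equivalent

Query 1 returns: [(5,)]
Query 2 returns: [(3,)]

Reason: COUNT(*) counts rows, COUNT(DISTINCT genre) counts unique genres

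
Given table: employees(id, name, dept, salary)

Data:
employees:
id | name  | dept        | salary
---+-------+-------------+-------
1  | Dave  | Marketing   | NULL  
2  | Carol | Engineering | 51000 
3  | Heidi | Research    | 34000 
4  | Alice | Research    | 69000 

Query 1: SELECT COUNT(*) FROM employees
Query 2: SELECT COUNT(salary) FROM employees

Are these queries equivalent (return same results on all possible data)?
No, not equivalent

Query 1 returns: [(4,)]
Query 2 returns: [(3,)]

Reason: COUNT(*) includes NULLs, COUNT(column) excludes them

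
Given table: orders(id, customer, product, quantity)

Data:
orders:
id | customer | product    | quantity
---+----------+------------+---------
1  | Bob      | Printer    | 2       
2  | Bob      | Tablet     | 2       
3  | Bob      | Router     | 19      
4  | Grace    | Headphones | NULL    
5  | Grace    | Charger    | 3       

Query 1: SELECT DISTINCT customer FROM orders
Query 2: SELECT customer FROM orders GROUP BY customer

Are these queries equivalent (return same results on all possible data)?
Yes, equivalent

Both queries return: [('Bob',), ('Grace',)]

Reason: Both get unique customers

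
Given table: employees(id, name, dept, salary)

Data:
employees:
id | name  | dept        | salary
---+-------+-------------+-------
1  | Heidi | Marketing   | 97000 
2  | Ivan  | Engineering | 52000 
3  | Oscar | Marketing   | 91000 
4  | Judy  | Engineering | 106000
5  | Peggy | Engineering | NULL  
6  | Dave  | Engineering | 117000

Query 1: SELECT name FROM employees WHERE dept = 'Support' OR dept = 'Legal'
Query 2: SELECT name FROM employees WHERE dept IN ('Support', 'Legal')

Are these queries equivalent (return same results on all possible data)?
Yes, equivalent

Both queries return: []

Reason: OR vs IN are equivalent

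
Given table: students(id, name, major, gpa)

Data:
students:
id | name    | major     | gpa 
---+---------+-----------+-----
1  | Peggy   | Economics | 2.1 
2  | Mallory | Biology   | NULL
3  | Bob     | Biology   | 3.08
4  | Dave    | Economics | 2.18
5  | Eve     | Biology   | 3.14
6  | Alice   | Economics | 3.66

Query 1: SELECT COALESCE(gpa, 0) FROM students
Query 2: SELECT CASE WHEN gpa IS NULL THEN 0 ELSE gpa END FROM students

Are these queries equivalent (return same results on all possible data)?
Yes, equivalent

Both queries return: [(0,), (2.1,), (2.18,), (3.08,), (3.14,), (3.66,)]

Reason: COALESCE vs CASE for NULL handling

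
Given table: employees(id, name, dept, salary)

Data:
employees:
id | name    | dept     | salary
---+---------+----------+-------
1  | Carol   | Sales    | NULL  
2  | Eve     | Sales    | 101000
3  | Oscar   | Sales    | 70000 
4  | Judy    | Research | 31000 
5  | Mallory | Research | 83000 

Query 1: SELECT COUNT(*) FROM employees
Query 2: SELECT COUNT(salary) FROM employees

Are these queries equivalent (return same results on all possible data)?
No, not equivalent

Query 1 returns: [(5,)]
Query 2 returns: [(4,)]

Reason: COUNT(*) includes NULLs, COUNT(column) excludes them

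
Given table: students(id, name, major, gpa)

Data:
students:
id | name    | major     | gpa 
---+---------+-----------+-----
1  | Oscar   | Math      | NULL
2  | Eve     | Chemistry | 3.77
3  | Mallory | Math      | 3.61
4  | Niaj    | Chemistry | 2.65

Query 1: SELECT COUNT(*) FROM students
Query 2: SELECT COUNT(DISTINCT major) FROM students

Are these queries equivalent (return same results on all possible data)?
No, not equivalent

Query 1 returns: [(4,)]
Query 2 returns: [(2,)]

Reason: COUNT(*) counts rows, COUNT(DISTINCT major) counts unique majors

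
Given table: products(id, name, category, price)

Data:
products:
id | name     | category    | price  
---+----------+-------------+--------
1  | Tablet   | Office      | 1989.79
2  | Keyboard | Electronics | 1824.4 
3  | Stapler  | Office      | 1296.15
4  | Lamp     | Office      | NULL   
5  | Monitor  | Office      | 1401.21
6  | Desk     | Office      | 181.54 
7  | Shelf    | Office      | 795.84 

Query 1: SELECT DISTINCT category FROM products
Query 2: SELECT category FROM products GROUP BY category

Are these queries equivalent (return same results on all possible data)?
Yes, equivalent

Both queries return: [('Electronics',), ('Office',)]

Reason: Both get unique categorys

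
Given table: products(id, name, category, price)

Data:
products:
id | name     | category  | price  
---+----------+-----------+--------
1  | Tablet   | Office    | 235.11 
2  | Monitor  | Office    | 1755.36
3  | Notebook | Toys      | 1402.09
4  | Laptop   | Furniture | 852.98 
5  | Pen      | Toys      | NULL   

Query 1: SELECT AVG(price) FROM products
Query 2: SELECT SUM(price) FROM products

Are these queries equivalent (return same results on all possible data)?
No, not equivalent

Query 1 returns: [(1061.385,)]
Query 2 returns: [(4245.54,)]

Reason: AVG vs SUM give different aggregate values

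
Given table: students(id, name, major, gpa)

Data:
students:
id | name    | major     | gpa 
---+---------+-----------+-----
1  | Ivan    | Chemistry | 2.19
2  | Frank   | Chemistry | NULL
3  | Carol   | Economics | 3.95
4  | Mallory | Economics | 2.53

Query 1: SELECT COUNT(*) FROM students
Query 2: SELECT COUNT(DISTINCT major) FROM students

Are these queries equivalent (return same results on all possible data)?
No, not equivalent

Query 1 returns: [(4,)]
Query 2 returns: [(2,)]

Reason: COUNT(*) counts rows, COUNT(DISTINCT major) counts unique majors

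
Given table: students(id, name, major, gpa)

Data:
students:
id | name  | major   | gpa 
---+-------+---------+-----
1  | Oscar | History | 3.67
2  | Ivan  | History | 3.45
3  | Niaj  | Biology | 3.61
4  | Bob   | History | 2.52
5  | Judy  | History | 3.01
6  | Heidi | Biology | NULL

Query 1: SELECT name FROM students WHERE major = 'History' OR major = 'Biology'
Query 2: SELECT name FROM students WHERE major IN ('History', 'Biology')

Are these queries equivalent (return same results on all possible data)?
Yes, equivalent

Both queries return: [('Bob',), ('Heidi',), ('Ivan',), ('Judy',), ('Niaj',), ('Oscar',)]

Reason: OR vs IN are equivalent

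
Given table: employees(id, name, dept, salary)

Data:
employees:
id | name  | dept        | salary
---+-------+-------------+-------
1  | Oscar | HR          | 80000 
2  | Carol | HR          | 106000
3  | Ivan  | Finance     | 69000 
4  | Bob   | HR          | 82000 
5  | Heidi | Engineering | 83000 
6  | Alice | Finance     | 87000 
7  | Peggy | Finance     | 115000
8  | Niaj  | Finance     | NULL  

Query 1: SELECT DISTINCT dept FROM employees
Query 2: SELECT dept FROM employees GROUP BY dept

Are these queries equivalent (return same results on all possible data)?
Yes, equivalent

Both queries return: [('Engineering',), ('Finance',), ('HR',)]

Reason: Both get unique depts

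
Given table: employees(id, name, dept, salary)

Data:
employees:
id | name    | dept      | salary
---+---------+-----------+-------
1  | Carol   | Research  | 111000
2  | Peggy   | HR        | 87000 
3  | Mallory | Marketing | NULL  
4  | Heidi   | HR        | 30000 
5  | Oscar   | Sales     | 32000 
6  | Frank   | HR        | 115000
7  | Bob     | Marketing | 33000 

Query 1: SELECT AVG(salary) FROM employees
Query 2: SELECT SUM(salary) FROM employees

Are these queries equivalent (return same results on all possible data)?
No, not equivalent

Query 1 returns: [(68000.0,)]
Query 2 returns: [(408000,)]

Reason: AVG vs SUM give different aggregate values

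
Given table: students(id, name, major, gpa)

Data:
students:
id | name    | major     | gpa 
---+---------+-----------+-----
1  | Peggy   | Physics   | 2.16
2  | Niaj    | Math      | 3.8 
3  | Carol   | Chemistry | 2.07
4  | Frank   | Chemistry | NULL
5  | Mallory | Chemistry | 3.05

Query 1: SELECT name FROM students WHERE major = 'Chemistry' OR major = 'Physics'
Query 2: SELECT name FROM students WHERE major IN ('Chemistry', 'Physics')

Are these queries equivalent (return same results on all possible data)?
Yes, equivalent

Both queries return: [('Carol',), ('Frank',), ('Mallory',), ('Peggy',)]

Reason: OR vs IN are equivalent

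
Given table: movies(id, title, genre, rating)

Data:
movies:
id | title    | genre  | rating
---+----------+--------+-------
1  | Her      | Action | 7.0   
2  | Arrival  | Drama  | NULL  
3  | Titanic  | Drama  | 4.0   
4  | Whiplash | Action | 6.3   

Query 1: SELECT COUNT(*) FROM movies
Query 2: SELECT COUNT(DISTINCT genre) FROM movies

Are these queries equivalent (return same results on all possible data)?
No, not equivalent

Query 1 returns: [(4,)]
Query 2 returns: [(2,)]

Reason: COUNT(*) counts rows, COUNT(DISTINCT genre) counts unique genres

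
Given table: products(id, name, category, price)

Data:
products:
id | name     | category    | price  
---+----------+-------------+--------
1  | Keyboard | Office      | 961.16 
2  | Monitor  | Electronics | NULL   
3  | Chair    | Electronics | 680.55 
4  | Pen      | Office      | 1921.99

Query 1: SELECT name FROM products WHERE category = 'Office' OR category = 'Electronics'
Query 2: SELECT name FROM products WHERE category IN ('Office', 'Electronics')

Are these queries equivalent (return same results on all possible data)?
Yes, equivalent

Both queries return: [('Chair',), ('Keyboard',), ('Monitor',), ('Pen',)]

Reason: OR vs IN are equivalent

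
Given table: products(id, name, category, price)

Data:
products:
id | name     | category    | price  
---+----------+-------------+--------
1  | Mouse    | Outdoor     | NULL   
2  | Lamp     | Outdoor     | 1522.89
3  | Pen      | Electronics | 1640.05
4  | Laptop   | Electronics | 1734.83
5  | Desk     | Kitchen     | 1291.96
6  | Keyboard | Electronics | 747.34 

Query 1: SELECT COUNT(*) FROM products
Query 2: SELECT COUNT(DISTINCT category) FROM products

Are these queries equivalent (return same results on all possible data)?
No, not equivalent

Query 1 returns: [(6,)]
Query 2 returns: [(3,)]

Reason: COUNT(*) counts rows, COUNT(DISTINCT category) counts unique categorys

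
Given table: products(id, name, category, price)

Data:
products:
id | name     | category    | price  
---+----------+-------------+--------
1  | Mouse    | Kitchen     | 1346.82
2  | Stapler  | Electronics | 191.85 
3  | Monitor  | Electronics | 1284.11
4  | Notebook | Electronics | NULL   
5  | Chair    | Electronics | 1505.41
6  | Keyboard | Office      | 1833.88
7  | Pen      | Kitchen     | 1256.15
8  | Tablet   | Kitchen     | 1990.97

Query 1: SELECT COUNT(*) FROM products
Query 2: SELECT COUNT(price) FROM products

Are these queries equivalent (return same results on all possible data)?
No, not equivalent

Query 1 returns: [(8,)]
Query 2 returns: [(7,)]

Reason: COUNT(*) includes NULLs, COUNT(column) excludes them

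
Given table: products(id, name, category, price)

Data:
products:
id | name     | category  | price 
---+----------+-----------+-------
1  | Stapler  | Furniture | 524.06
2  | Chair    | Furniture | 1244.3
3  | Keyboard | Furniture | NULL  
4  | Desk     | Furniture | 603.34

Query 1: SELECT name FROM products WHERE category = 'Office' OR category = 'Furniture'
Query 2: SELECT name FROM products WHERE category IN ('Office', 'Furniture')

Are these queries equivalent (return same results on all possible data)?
Yes, equivalent

Both queries return: [('Chair',), ('Desk',), ('Keyboard',), ('Stapler',)]

Reason: OR vs IN are equivalent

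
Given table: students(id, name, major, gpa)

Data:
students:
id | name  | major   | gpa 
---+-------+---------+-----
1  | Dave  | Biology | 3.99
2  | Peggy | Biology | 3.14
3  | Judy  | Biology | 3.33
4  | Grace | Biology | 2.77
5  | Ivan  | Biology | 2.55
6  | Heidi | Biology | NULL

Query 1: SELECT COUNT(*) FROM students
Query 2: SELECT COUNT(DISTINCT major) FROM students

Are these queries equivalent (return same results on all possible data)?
No, not equivalent

Query 1 returns: [(6,)]
Query 2 returns: [(1,)]

Reason: COUNT(*) counts rows, COUNT(DISTINCT major) counts unique majors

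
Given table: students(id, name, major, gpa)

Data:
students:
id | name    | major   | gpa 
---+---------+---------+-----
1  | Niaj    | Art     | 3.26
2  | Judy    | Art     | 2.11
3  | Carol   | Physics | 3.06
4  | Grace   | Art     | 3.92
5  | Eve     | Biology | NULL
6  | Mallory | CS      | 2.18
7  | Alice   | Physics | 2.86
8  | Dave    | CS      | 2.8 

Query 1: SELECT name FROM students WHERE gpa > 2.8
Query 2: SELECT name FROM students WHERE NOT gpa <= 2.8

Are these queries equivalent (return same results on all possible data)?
Yes, equivalent

Both queries return: [('Alice',), ('Carol',), ('Grace',), ('Niaj',)]

Reason: Both filter gpa > 2.8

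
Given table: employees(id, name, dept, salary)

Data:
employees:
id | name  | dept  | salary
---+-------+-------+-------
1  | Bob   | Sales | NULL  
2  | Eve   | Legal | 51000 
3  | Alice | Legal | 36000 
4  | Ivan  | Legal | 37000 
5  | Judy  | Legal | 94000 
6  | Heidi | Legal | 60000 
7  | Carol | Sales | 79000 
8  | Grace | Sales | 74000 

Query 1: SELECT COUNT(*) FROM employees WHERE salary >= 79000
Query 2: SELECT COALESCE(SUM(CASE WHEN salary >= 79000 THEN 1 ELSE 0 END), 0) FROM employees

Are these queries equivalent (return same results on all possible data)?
Yes, equivalent

Both queries return: [(2,)]

Reason: COUNT with WHERE vs conditional SUM (COALESCE handles empty-table NULL)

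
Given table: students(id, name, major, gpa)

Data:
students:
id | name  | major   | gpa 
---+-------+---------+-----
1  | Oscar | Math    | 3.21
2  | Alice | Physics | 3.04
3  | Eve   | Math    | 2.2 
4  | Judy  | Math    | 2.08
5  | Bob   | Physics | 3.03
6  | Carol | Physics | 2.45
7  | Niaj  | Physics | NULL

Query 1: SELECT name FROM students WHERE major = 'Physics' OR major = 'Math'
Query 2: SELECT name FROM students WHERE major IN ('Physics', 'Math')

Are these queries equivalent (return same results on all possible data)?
Yes, equivalent

Both queries return: [('Alice',), ('Bob',), ('Carol',), ('Eve',), ('Judy',), ('Niaj',), ('Oscar',)]

Reason: OR vs IN are equivalent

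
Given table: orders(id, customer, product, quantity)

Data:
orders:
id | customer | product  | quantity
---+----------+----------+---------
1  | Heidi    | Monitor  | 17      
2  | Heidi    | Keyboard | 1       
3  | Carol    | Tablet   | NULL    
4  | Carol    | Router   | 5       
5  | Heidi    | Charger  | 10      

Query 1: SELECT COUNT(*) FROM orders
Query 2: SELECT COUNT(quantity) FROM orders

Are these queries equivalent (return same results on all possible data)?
No, not equivalent

Query 1 returns: [(5,)]
Query 2 returns: [(4,)]

Reason: COUNT(*) includes NULLs, COUNT(column) excludes them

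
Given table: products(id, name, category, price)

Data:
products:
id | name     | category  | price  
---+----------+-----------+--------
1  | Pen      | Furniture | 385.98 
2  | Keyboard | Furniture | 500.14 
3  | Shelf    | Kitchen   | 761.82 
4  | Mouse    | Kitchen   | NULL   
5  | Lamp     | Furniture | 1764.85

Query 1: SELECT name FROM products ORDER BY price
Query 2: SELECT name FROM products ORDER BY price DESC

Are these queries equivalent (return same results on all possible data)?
No, not equivalent

Query 1 returns: [('Mouse',), ('Pen',), ('Keyboard',), ('Shelf',), ('Lamp',)]
Query 2 returns: [('Lamp',), ('Shelf',), ('Keyboard',), ('Pen',), ('Mouse',)]

Reason: ASC vs DESC gives opposite ordering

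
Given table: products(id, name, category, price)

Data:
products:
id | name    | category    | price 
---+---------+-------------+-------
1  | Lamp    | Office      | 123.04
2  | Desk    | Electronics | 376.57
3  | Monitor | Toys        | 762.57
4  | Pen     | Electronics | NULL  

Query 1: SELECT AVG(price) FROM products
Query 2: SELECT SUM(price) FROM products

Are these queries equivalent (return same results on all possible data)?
No, not equivalent

Query 1 returns: [(420.7266666666667,)]
Query 2 returns: [(1262.18,)]

Reason: AVG vs SUM give different aggregate values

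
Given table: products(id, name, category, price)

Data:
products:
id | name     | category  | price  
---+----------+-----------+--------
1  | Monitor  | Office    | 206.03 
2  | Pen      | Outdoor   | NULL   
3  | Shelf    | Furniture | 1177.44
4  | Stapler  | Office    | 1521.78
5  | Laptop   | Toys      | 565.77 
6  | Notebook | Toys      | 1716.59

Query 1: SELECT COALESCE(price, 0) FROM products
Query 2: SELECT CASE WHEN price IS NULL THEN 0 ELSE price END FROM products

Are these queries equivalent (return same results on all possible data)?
Yes, equivalent

Both queries return: [(0,), (206.03,), (565.77,), (1177.44,), (1521.78,), (1716.59,)]

Reason: COALESCE vs CASE for NULL handling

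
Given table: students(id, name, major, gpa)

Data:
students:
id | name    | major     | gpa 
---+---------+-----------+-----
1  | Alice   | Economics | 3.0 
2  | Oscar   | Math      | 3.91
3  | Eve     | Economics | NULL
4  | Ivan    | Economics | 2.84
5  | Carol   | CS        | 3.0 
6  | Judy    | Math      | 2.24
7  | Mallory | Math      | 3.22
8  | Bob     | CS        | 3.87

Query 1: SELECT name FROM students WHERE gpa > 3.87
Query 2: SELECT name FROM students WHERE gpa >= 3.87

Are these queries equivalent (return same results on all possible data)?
No, not equivalent

Query 1 returns: [('Oscar',)]
Query 2 returns: [('Oscar',), ('Bob',)]

Reason: > vs >= gives different results when gpa = 3.87 exists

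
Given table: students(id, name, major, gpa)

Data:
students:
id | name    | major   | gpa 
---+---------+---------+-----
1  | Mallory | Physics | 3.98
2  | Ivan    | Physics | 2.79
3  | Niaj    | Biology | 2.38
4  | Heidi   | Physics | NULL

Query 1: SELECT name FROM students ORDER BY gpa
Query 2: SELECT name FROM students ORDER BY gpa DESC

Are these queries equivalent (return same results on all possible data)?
No, not equivalent

Query 1 returns: [('Heidi',), ('Niaj',), ('Ivan',), ('Mallory',)]
Query 2 returns: [('Mallory',), ('Ivan',), ('Niaj',), ('Heidi',)]

Reason: ASC vs DESC gives opposite ordering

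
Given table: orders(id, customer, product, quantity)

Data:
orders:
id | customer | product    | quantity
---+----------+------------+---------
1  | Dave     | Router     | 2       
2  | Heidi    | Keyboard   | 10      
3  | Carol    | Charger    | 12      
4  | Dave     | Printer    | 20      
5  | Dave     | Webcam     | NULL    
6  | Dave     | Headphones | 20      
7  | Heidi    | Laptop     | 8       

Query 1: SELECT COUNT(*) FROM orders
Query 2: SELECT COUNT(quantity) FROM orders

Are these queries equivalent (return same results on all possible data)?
No, not equivalent

Query 1 returns: [(7,)]
Query 2 returns: [(6,)]

Reason: COUNT(*) includes NULLs, COUNT(column) excludes them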